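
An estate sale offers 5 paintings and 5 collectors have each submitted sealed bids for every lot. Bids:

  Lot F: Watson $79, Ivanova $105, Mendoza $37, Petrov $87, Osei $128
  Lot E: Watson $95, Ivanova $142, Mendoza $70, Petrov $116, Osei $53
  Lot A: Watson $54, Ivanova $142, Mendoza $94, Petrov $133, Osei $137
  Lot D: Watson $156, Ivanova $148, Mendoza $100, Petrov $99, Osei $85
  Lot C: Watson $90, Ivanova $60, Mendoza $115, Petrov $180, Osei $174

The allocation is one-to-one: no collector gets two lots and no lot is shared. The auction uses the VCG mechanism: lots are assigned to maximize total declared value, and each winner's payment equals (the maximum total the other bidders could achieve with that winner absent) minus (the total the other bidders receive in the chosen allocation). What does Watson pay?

Watson pays $15.

Efficient allocation: Watson→Lot D ($156), Ivanova→Lot E ($142), Mendoza→Lot A ($94), Petrov→Lot C ($180), Osei→Lot F ($128); total welfare W = $700.
Watson receives Lot D at value $156, so the others get W − 156 = $544.
Without Watson: best allocation of the remaining 4 bidders over all 5 lots is Ivanova→Lot E ($142), Mendoza→Lot D ($100), Petrov→Lot C ($180), Osei→Lot A ($137), total $559.
VCG payment = (others' best without Watson) − (others' welfare with Watson) = 559 − 544 = $15.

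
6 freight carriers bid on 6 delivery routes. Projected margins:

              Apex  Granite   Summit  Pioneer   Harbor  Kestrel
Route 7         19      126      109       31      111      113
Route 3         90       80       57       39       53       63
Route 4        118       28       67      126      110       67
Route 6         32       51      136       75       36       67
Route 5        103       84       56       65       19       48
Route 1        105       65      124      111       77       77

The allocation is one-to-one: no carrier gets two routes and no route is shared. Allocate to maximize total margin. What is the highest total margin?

This is the linear assignment problem.
Optimal: Apex→Route 5 ($103k), Granite→Route 3 ($80k), Summit→Route 6 ($136k), Pioneer→Route 1 ($111k), Harbor→Route 4 ($110k), Kestrel→Route 7 ($113k) — total 103+80+136+111+110+113 = $653k.
Row-greedy (each carrier in turn takes its best remaining route) gives $592k, worse by 61.

Maximum total: $653k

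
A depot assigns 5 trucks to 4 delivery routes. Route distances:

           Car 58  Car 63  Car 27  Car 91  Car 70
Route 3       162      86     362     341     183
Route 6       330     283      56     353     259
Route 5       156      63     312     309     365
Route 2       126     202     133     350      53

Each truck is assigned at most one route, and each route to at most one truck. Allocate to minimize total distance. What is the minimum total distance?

Min total: 334 km

Optimal: Car 58→Route 3 (162 km), Car 27→Route 6 (56 km), Car 63→Route 5 (63 km), Car 70→Route 2 (53 km) — total 162+56+63+53 = 334 km.
Column-greedy (each route in turn goes to its cheapest remaining truck) gives 351 km, worse by 17.
Next-best assignment: Car 63→Route 3, Car 27→Route 6, Car 58→Route 5, Car 70→Route 2 = 351 km.
Checked against all permutations: 334 km is optimal.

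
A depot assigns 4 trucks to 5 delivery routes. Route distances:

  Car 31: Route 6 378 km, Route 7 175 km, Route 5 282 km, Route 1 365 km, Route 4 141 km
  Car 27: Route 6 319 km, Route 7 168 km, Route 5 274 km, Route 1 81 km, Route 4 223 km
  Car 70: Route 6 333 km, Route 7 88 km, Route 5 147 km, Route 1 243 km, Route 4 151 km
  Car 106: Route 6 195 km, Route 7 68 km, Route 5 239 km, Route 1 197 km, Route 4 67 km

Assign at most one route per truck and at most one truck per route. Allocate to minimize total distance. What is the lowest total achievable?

Min total: 437 km

Optimal: Car 31→Route 4 (141 km), Car 27→Route 1 (81 km), Car 70→Route 5 (147 km), Car 106→Route 7 (68 km) — total 141+81+147+68 = 437 km.
Min-entry greedy (repeatedly take the single cheapest remaining cell) gives 518 km, worse by 81.
Next-best assignment: Car 31→Route 7, Car 27→Route 1, Car 70→Route 5, Car 106→Route 4 = 470 km.
Swapping Car 27↔Car 106 (Car 27→Route 7 168 km, Car 106→Route 1 197 km) adds 216.
Every other assignment is strictly worse.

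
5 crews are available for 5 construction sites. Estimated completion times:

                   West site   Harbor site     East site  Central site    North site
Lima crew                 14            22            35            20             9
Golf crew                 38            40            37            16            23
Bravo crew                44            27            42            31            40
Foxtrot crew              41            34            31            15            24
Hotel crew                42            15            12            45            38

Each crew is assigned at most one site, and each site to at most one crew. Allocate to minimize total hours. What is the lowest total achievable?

Minimum total: 91 hours

Optimal: Lima crew→West site (14 hours), Golf crew→North site (23 hours), Bravo crew→Harbor site (27 hours), Foxtrot crew→Central site (15 hours), Hotel crew→East site (12 hours) — total 14+23+27+15+12 = 91 hours.
Next-best assignment: Lima crew→West site, Golf crew→Central site, Bravo crew→Harbor site, Foxtrot crew→North site, Hotel crew→East site = 93 hours.
Swapping Foxtrot crew↔Golf crew (Foxtrot crew→North site 24 hours, Golf crew→Central site 16 hours) adds 2.
Every other assignment is strictly worse.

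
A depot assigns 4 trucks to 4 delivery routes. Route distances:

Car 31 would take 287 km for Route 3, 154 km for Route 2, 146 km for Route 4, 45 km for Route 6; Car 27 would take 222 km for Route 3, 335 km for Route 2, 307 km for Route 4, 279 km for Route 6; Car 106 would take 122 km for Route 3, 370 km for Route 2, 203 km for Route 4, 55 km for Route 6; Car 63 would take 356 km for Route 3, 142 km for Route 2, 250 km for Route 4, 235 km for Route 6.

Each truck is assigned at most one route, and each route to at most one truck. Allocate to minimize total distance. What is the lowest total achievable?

Minimum total: 565 km

Optimal: Car 31→Route 4 (146 km), Car 27→Route 3 (222 km), Car 106→Route 6 (55 km), Car 63→Route 2 (142 km) — total 146+222+55+142 = 565 km.
Column-greedy (each route in turn goes to its cheapest remaining truck) gives 689 km, worse by 124.
Swapping Car 31↔Car 27 (Car 31→Route 3 287 km, Car 27→Route 4 307 km) adds 226.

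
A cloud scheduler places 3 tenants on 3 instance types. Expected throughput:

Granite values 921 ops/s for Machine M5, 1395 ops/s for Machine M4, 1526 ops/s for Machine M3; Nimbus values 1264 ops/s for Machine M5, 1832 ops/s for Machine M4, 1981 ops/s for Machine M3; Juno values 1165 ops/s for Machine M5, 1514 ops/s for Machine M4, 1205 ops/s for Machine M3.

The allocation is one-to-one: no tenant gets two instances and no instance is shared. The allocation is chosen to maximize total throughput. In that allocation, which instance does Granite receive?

Granite receives Machine M4.

Treat this as an assignment problem: match each tenant to one instance.
Optimal: Granite→Machine M4 (1395 ops/s), Nimbus→Machine M3 (1981 ops/s), Juno→Machine M5 (1165 ops/s) — total 1395+1981+1165 = 4541 ops/s.
Column-greedy (each instance in turn goes to its best remaining tenant) gives 4304 ops/s, worse by 237.
Next-best assignment: Granite→Machine M3, Nimbus→Machine M4, Juno→Machine M5 = 4523 ops/s.
Granite's own top instance is Machine M3 (1526 ops/s), but forcing Granite→Machine M3 and reassigning the rest optimally gives only 4523 ops/s — worse by 18.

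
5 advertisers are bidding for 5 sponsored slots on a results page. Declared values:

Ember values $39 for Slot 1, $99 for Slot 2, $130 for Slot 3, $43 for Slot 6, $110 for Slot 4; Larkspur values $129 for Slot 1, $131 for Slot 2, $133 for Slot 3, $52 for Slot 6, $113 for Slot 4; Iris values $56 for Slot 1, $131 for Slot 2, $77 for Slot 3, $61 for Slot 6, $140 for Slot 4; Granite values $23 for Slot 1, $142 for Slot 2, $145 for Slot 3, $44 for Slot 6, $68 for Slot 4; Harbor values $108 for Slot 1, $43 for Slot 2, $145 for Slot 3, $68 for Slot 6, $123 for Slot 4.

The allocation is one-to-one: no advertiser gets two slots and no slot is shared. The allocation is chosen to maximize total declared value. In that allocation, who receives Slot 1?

Larkspur receives Slot 1.

Optimal: Ember→Slot 3 ($130), Larkspur→Slot 1 ($129), Iris→Slot 4 ($140), Granite→Slot 2 ($142), Harbor→Slot 6 ($68) — total 130+129+140+142+68 = $609.
Column-greedy (each slot in turn goes to its best remaining advertiser) gives $587, worse by 22.
Swapping Granite↔Iris (Granite→Slot 4 $68, Iris→Slot 2 $131) loses 83.
Every other assignment is strictly worse.
Larkspur's own top slot is Slot 3 ($133), but forcing Larkspur→Slot 3 and reassigning the rest optimally gives only $566 — worse by 43.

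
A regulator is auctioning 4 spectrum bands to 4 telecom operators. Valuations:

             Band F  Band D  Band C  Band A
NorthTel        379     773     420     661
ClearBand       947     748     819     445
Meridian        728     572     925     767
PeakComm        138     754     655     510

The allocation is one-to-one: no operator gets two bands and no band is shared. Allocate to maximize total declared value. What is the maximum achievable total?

Maximum total: $3287M

Optimal: NorthTel→Band A ($661M), ClearBand→Band F ($947M), Meridian→Band C ($925M), PeakComm→Band D ($754M) — total 661+947+925+754 = $3287M.
Row-greedy (each operator in turn takes its best remaining band) gives $3155M, worse by 132.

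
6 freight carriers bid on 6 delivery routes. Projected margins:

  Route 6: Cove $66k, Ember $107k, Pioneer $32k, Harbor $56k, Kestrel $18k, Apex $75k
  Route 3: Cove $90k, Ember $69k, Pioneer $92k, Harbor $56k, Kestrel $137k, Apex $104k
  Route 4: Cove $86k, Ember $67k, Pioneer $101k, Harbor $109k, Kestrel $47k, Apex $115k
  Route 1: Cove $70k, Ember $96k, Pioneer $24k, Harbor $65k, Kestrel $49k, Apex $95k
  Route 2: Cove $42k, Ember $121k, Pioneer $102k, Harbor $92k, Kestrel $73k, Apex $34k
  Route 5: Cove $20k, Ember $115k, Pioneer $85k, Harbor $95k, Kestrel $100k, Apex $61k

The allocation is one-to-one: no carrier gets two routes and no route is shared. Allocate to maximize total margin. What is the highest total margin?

Max total: $626k

Optimal: Cove→Route 1 ($70k), Ember→Route 6 ($107k), Pioneer→Route 2 ($102k), Harbor→Route 5 ($95k), Kestrel→Route 3 ($137k), Apex→Route 4 ($115k) — total 70+107+102+95+137+115 = $626k.
Row-greedy (each carrier in turn takes its best remaining route) gives $531k, worse by 95.
Checked against all permutations: $626k is optimal.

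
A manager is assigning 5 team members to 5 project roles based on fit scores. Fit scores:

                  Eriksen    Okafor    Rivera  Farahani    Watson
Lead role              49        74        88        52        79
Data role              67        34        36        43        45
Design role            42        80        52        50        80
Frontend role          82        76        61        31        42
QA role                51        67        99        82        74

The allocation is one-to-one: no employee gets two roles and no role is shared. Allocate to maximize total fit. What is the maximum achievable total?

Max total: 393 pts

This is the linear assignment problem.
Optimal: Eriksen→Data role (67 pts), Okafor→Frontend role (76 pts), Rivera→Lead role (88 pts), Farahani→QA role (82 pts), Watson→Design role (80 pts) — total 67+76+88+82+80 = 393 pts.
Row-greedy (each employee in turn takes its best remaining role) gives 358 pts, worse by 35.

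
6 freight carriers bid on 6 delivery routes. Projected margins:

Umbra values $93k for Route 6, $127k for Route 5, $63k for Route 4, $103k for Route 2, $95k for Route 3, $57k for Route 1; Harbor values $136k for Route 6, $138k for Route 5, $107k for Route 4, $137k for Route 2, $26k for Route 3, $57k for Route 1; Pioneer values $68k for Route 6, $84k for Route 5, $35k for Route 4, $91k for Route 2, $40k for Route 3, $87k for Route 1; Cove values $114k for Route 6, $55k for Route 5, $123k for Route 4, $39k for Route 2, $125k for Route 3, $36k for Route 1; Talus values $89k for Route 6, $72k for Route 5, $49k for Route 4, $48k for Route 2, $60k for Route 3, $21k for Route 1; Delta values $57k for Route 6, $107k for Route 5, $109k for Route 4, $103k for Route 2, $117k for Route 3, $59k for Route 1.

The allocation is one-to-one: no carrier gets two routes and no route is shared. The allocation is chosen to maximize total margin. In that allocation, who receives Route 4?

Cove receives Route 4.

This is a one-to-one assignment (maximum-weight bipartite matching).
Optimal: Umbra→Route 5 ($127k), Harbor→Route 2 ($137k), Pioneer→Route 1 ($87k), Cove→Route 4 ($123k), Talus→Route 6 ($89k), Delta→Route 3 ($117k) — total 127+137+87+123+89+117 = $680k.
Max-entry greedy (repeatedly take the single best remaining cell) gives $651k, worse by 29.
No other one-to-one assignment exceeds $680k.
Cove's own top route is Route 3 ($125k), but forcing Cove→Route 3 and reassigning the rest optimally gives only $674k — worse by 6.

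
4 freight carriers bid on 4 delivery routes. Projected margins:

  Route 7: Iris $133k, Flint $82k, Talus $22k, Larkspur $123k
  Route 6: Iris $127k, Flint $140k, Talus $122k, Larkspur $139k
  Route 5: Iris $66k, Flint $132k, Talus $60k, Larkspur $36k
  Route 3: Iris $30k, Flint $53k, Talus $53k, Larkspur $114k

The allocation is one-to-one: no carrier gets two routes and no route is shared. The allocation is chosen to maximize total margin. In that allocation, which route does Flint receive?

Treat this as an assignment problem: match each carrier to one route.
Optimal: Iris→Route 7 ($133k), Flint→Route 5 ($132k), Talus→Route 6 ($122k), Larkspur→Route 3 ($114k) — total 133+132+122+114 = $501k.
Swapping Larkspur↔Talus (Larkspur→Route 6 $139k, Talus→Route 3 $53k) loses 44.
No other one-to-one assignment exceeds $501k.
Flint's own top route is Route 6 ($140k), but forcing Flint→Route 6 and reassigning the rest optimally gives only $447k — worse by 54.

Flint receives Route 5.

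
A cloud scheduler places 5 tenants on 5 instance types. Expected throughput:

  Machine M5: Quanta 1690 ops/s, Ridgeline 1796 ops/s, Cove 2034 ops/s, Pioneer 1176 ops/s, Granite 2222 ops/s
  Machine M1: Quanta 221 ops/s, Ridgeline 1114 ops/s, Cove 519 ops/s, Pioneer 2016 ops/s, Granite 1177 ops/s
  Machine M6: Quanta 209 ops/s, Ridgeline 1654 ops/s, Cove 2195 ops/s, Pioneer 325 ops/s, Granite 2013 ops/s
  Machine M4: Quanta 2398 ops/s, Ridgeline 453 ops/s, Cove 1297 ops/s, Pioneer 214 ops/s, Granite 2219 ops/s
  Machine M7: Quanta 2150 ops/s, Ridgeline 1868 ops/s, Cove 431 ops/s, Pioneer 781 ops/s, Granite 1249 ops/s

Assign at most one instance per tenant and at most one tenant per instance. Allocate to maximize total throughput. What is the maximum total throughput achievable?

Max total: 10699 ops/s

Optimal: Quanta→Machine M4 (2398 ops/s), Ridgeline→Machine M7 (1868 ops/s), Cove→Machine M6 (2195 ops/s), Pioneer→Machine M1 (2016 ops/s), Granite→Machine M5 (2222 ops/s) — total 2398+1868+2195+2016+2222 = 10699 ops/s.
Swapping Granite↔Cove (Granite→Machine M6 2013 ops/s, Cove→Machine M5 2034 ops/s) loses 370.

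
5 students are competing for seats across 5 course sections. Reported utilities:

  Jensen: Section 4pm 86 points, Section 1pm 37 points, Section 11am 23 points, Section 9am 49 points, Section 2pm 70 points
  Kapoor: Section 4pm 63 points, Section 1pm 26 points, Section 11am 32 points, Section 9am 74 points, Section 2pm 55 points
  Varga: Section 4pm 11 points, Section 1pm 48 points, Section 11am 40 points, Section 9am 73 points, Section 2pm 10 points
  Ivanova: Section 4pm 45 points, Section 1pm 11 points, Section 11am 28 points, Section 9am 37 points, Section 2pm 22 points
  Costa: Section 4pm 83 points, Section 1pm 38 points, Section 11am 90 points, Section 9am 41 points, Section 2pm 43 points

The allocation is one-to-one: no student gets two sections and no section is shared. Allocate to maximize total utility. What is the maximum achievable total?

Treat this as an assignment problem: match each student to one section.
Optimal: Jensen→Section 2pm (70 points), Kapoor→Section 9am (74 points), Varga→Section 1pm (48 points), Ivanova→Section 4pm (45 points), Costa→Section 11am (90 points) — total 70+74+48+45+90 = 327 points.
Column-greedy (each section in turn goes to its best remaining student) gives 320 points, worse by 7.
Next-best assignment: Jensen→Section 4pm, Kapoor→Section 9am, Varga→Section 1pm, Ivanova→Section 2pm, Costa→Section 11am = 320 points.
Swapping Kapoor↔Costa (Kapoor→Section 11am 32 points, Costa→Section 9am 41 points) loses 91.

Maximum total: 327 points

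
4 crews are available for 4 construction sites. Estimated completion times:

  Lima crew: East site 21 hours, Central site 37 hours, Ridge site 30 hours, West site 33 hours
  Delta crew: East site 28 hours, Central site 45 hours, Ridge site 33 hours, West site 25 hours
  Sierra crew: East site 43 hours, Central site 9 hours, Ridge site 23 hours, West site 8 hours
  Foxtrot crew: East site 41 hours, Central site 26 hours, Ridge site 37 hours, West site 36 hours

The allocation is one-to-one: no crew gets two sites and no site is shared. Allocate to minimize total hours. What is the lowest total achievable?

Treat this as an assignment problem: match each crew to one site.
Optimal: Lima crew→East site (21 hours), Delta crew→Ridge site (33 hours), Sierra crew→West site (8 hours), Foxtrot crew→Central site (26 hours) — total 21+33+8+26 = 88 hours.
Column-greedy (each site in turn goes to its cheapest remaining crew) gives 99 hours, worse by 11.
Every other assignment is strictly worse.

Minimum total: 88 hours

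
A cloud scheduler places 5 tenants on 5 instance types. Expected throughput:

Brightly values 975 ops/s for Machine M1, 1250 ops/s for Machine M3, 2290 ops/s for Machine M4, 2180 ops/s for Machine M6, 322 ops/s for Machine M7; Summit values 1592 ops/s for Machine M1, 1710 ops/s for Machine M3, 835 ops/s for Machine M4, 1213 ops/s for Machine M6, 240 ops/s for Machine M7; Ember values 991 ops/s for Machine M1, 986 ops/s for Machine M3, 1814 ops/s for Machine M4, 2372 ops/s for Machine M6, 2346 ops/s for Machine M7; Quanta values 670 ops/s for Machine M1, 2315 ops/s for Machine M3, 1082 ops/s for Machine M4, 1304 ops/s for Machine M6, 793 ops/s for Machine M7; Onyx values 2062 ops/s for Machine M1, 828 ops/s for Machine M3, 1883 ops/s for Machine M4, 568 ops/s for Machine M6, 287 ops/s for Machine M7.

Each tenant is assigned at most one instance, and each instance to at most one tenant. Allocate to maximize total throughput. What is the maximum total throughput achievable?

Maximum total: 10316 ops/s

Optimal: Brightly→Machine M6 (2180 ops/s), Summit→Machine M1 (1592 ops/s), Ember→Machine M7 (2346 ops/s), Quanta→Machine M3 (2315 ops/s), Onyx→Machine M4 (1883 ops/s) — total 2180+1592+2346+2315+1883 = 10316 ops/s.
Row-greedy (each tenant in turn takes its best remaining instance) gives 9227 ops/s, worse by 1089.
Next-best assignment: Brightly→Machine M4, Summit→Machine M6, Ember→Machine M7, Quanta→Machine M3, Onyx→Machine M1 = 10226 ops/s.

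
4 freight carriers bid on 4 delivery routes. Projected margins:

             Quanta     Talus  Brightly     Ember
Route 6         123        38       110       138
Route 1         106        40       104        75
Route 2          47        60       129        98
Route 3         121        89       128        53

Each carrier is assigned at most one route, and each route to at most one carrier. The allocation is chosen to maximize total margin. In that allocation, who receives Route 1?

This is a one-to-one assignment (maximum-weight bipartite matching).
Optimal: Quanta→Route 1 ($106k), Talus→Route 3 ($89k), Brightly→Route 2 ($129k), Ember→Route 6 ($138k) — total 106+89+129+138 = $462k.
Next-best assignment: Quanta→Route 1, Talus→Route 2, Brightly→Route 3, Ember→Route 6 = $432k.
Swapping Brightly↔Ember (Brightly→Route 6 $110k, Ember→Route 2 $98k) loses 59.
Quanta's own top route is Route 6 ($123k), but forcing Quanta→Route 6 and reassigning the rest optimally gives only $416k — worse by 46.

Quanta receives Route 1.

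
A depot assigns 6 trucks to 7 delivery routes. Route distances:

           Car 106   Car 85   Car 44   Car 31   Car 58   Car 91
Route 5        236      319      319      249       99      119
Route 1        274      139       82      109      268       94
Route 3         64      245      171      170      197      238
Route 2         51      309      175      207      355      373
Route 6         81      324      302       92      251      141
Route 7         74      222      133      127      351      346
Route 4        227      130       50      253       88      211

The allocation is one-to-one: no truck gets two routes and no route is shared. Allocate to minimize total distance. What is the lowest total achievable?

Min total: 599 km

Optimal: Car 106→Route 2 (51 km), Car 85→Route 4 (130 km), Car 44→Route 7 (133 km), Car 31→Route 6 (92 km), Car 58→Route 5 (99 km), Car 91→Route 1 (94 km) — total 51+130+133+92+99+94 = 599 km.
Row-greedy (each truck in turn takes its cheapest remaining route) gives 692 km, worse by 93.
Next-best assignment: Car 106→Route 2, Car 85→Route 1, Car 44→Route 4, Car 31→Route 7, Car 58→Route 5, Car 91→Route 6 = 607 km.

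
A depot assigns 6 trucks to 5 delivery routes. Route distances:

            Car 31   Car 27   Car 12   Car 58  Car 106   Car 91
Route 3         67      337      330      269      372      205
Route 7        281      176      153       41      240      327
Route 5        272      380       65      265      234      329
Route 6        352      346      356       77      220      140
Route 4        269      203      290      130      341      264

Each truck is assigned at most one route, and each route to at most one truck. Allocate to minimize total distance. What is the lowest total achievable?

Minimum total: 516 km

This is the linear assignment problem.
Optimal: Car 31→Route 3 (67 km), Car 58→Route 7 (41 km), Car 12→Route 5 (65 km), Car 91→Route 6 (140 km), Car 27→Route 4 (203 km) — total 67+41+65+140+203 = 516 km.
Swapping Car 91↔Car 12 (Car 91→Route 5 329 km, Car 12→Route 6 356 km) adds 480.
No other one-to-one assignment undercuts 516 km.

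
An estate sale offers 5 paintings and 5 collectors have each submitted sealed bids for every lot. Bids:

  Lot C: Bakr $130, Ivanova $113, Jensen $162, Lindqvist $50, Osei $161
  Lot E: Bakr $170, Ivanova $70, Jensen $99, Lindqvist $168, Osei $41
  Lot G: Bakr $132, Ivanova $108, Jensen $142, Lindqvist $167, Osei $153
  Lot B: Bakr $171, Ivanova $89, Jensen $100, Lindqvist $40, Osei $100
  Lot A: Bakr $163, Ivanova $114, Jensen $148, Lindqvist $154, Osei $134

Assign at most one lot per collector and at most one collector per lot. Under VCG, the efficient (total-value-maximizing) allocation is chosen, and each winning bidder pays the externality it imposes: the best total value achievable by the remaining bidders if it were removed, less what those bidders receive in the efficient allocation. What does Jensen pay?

Jensen pays $8.

Efficient allocation: Bakr→Lot B ($171), Ivanova→Lot A ($114), Jensen→Lot C ($162), Lindqvist→Lot E ($168), Osei→Lot G ($153); total welfare W = $768.
Jensen receives Lot C at value $162, so the others get W − 162 = $606.
Without Jensen: best allocation of the remaining 4 bidders over all 5 lots is Bakr→Lot B ($171), Ivanova→Lot A ($114), Lindqvist→Lot E ($168), Osei→Lot C ($161), total $614.
VCG payment = (others' best without Jensen) − (others' welfare with Jensen) = 614 − 606 = $8.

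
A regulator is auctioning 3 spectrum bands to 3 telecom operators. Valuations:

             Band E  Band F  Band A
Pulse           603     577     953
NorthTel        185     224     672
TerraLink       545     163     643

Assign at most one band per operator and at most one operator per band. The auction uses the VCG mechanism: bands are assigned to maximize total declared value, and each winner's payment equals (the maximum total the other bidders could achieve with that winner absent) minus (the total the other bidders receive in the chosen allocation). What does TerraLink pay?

TerraLink pays $26M.

Efficient allocation: Pulse→Band F ($577M), NorthTel→Band A ($672M), TerraLink→Band E ($545M); total welfare W = $1794M.
TerraLink receives Band E at value $545M, so the others get W − 545 = $1249M.
Without TerraLink: best allocation of the remaining 2 bidders over all 3 bands is Pulse→Band E ($603M), NorthTel→Band A ($672M), total $1275M.
VCG payment = (others' best without TerraLink) − (others' welfare with TerraLink) = 1275 − 1249 = $26M.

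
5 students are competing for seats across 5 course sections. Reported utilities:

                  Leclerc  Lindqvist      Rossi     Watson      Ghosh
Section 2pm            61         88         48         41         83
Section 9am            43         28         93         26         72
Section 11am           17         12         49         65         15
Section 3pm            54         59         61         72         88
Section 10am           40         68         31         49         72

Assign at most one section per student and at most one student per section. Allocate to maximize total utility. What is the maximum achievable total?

Optimal: Leclerc→Section 2pm (61 points), Lindqvist→Section 10am (68 points), Rossi→Section 9am (93 points), Watson→Section 11am (65 points), Ghosh→Section 3pm (88 points) — total 61+68+93+65+88 = 375 points.
Max-entry greedy (repeatedly take the single best remaining cell) gives 374 points, worse by 1.
No other one-to-one assignment exceeds 375 points.

Maximum total: 375 points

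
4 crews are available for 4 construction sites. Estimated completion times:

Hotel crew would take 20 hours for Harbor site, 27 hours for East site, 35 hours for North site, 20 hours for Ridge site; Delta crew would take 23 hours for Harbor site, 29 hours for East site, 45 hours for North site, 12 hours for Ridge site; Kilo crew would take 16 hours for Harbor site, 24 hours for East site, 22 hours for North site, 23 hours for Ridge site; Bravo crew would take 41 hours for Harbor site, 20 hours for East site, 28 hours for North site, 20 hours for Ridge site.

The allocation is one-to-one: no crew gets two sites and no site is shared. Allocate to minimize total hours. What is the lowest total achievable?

Minimum total: 74 hours

Optimal: Hotel crew→Harbor site (20 hours), Delta crew→Ridge site (12 hours), Kilo crew→North site (22 hours), Bravo crew→East site (20 hours) — total 20+12+22+20 = 74 hours.
Min-entry greedy (repeatedly take the single cheapest remaining cell) gives 83 hours, worse by 9.
No other one-to-one assignment undercuts 74 hours.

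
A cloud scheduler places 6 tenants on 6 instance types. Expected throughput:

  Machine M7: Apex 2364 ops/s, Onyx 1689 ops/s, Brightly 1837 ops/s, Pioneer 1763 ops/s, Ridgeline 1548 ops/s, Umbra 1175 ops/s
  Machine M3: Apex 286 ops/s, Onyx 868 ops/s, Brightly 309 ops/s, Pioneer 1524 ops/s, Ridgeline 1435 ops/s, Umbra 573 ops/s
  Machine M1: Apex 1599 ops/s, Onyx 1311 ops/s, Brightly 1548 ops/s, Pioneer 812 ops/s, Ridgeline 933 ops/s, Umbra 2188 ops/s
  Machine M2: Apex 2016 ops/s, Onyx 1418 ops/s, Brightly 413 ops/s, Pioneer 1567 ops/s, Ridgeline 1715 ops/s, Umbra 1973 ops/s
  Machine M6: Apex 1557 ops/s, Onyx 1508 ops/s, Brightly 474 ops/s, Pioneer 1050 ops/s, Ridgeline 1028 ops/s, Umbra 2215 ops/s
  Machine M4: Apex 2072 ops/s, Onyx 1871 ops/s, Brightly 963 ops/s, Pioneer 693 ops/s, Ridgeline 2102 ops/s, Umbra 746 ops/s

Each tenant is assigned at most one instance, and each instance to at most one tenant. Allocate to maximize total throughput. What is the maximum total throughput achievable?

Max total: 11237 ops/s

Optimal: Apex→Machine M7 (2364 ops/s), Onyx→Machine M4 (1871 ops/s), Brightly→Machine M1 (1548 ops/s), Pioneer→Machine M3 (1524 ops/s), Ridgeline→Machine M2 (1715 ops/s), Umbra→Machine M6 (2215 ops/s) — total 2364+1871+1548+1524+1715+2215 = 11237 ops/s.
Max-entry greedy (repeatedly take the single best remaining cell) gives 10664 ops/s, worse by 573.
Swapping Onyx↔Apex (Onyx→Machine M7 1689 ops/s, Apex→Machine M4 2072 ops/s) loses 474.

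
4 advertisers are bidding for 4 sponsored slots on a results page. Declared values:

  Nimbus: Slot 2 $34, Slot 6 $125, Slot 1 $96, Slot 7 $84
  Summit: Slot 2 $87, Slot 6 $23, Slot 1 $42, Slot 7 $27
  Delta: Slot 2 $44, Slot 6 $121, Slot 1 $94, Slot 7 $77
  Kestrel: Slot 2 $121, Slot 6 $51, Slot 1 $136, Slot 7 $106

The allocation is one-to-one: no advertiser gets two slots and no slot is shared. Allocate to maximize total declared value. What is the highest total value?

This is the linear assignment problem.
Optimal: Nimbus→Slot 7 ($84), Summit→Slot 2 ($87), Delta→Slot 6 ($121), Kestrel→Slot 1 ($136) — total 84+87+121+136 = $428.

Max total: $428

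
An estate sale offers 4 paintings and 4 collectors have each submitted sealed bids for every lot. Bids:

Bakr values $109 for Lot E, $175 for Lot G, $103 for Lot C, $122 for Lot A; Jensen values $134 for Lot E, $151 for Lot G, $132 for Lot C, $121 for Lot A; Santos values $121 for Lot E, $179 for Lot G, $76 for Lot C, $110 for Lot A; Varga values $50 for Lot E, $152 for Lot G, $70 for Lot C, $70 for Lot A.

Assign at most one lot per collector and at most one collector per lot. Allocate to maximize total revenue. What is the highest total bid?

Treat this as an assignment problem: match each collector to one lot.
Optimal: Bakr→Lot A ($122), Jensen→Lot C ($132), Santos→Lot E ($121), Varga→Lot G ($152) — total 122+132+121+152 = $527.
Column-greedy (each lot in turn goes to its best remaining collector) gives $486, worse by 41.
Every other assignment is strictly worse.

Max total: $527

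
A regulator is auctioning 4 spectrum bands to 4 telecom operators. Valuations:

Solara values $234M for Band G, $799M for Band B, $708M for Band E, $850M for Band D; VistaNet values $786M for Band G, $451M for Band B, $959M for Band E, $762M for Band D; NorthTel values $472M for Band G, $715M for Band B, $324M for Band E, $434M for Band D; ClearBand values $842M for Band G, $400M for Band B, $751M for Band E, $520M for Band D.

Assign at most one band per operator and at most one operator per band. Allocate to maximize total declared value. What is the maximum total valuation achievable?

Maximum total: $3366M

This is the linear assignment problem.
Optimal: Solara→Band D ($850M), VistaNet→Band E ($959M), NorthTel→Band B ($715M), ClearBand→Band G ($842M) — total 850+959+715+842 = $3366M.
Column-greedy (each band in turn goes to its best remaining operator) gives $3034M, worse by 332.
No other one-to-one assignment exceeds $3366M.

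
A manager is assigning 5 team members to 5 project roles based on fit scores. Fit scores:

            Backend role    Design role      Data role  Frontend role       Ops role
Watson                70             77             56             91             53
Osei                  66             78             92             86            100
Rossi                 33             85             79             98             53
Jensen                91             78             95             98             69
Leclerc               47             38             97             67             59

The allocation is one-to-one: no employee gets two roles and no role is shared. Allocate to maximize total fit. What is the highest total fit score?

Treat this as an assignment problem: match each employee to one role.
Optimal: Watson→Frontend role (91 pts), Osei→Ops role (100 pts), Rossi→Design role (85 pts), Jensen→Backend role (91 pts), Leclerc→Data role (97 pts) — total 91+100+85+91+97 = 464 pts.
Row-greedy (each employee in turn takes its best remaining role) gives 418 pts, worse by 46.
Swapping Watson↔Leclerc (Watson→Data role 56 pts, Leclerc→Frontend role 67 pts) loses 65.

Maximum total: 464 pts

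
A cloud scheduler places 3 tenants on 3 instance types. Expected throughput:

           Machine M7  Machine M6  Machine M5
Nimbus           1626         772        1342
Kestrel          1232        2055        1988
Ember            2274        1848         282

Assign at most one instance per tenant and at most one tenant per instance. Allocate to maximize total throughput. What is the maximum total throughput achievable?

Treat this as an assignment problem: match each tenant to one instance.
Optimal: Nimbus→Machine M5 (1342 ops/s), Kestrel→Machine M6 (2055 ops/s), Ember→Machine M7 (2274 ops/s) — total 1342+2055+2274 = 5671 ops/s.
Next-best assignment: Nimbus→Machine M7, Kestrel→Machine M5, Ember→Machine M6 = 5462 ops/s.
Swapping Nimbus↔Ember (Nimbus→Machine M7 1626 ops/s, Ember→Machine M5 282 ops/s) loses 1708.

Maximum total: 5671 ops/s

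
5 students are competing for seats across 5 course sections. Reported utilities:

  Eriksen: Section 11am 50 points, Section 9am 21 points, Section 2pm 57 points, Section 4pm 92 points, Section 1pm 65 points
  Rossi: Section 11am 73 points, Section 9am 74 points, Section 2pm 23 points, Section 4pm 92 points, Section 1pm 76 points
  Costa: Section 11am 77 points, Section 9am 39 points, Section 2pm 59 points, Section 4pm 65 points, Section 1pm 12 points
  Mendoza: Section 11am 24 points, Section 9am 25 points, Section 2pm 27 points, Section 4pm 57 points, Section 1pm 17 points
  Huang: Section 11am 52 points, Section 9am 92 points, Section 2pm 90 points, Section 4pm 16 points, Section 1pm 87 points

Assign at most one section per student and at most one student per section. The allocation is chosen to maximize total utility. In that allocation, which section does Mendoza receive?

This is the linear assignment problem.
Optimal: Eriksen→Section 4pm (92 points), Rossi→Section 1pm (76 points), Costa→Section 11am (77 points), Mendoza→Section 2pm (27 points), Huang→Section 9am (92 points) — total 92+76+77+27+92 = 364 points.
Every other assignment is strictly worse.
Mendoza's own top section is Section 4pm (57 points), but forcing Mendoza→Section 4pm and reassigning the rest optimally gives only 363 points — worse by 1.

Mendoza receives Section 2pm.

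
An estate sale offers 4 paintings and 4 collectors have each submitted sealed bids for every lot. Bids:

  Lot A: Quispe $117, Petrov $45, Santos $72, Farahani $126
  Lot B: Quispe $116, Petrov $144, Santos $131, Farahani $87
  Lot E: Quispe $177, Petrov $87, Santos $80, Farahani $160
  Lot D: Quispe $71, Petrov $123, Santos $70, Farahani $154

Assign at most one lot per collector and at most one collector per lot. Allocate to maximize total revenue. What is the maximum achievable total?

Optimal: Quispe→Lot E ($177), Petrov→Lot D ($123), Santos→Lot B ($131), Farahani→Lot A ($126) — total 177+123+131+126 = $557.
Next-best assignment: Quispe→Lot E, Petrov→Lot B, Santos→Lot A, Farahani→Lot D = $547.
No other one-to-one assignment exceeds $557.

Maximum total: $557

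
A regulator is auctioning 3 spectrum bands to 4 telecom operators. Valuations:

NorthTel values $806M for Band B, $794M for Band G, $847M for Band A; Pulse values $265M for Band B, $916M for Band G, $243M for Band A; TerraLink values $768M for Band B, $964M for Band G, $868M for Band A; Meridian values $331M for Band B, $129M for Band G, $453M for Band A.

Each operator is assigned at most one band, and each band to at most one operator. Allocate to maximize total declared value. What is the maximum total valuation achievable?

Optimal: NorthTel→Band B ($806M), Pulse→Band G ($916M), TerraLink→Band A ($868M) — total 806+916+868 = $2590M.
Max-entry greedy (repeatedly take the single best remaining cell) gives $2142M, worse by 448.
Next-best assignment: TerraLink→Band B, Pulse→Band G, NorthTel→Band A = $2531M.
No other one-to-one assignment exceeds $2590M.

Max total: $2590M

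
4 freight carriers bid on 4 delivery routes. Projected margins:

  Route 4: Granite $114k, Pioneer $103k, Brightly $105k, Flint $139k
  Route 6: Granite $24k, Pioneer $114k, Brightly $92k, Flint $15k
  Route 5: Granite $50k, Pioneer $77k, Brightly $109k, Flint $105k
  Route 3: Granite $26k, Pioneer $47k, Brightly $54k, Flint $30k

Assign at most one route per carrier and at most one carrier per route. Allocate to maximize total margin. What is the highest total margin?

Optimal: Granite→Route 3 ($26k), Pioneer→Route 6 ($114k), Brightly→Route 5 ($109k), Flint→Route 4 ($139k) — total 26+114+109+139 = $388k.
Row-greedy (each carrier in turn takes its best remaining route) gives $367k, worse by 21.

Max total: $388k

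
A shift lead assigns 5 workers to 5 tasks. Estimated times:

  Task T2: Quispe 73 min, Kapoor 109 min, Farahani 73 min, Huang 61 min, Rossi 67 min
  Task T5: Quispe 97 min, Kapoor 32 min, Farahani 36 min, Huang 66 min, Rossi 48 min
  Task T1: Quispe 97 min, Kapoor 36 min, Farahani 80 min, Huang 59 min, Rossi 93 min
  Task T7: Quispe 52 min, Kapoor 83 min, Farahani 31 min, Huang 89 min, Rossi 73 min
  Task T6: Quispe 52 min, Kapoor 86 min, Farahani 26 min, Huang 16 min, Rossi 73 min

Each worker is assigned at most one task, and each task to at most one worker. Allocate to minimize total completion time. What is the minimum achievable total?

Min total: 204 min

Optimal: Quispe→Task T2 (73 min), Kapoor→Task T1 (36 min), Farahani→Task T7 (31 min), Huang→Task T6 (16 min), Rossi→Task T5 (48 min) — total 73+36+31+16+48 = 204 min.
Checked against all permutations: 204 min is optimal.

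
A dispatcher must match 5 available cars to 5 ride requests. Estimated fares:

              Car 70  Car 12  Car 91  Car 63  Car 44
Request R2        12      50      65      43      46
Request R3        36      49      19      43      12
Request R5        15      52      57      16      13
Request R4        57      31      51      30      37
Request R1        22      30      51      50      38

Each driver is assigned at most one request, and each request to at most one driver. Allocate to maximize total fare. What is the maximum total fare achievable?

Maximum total: $259

This is the linear assignment problem.
Optimal: Car 70→Request R4 ($57), Car 12→Request R3 ($49), Car 91→Request R5 ($57), Car 63→Request R1 ($50), Car 44→Request R2 ($46) — total 57+49+57+50+46 = $259.
Column-greedy (each request in turn goes to its best remaining driver) gives $225, worse by 34.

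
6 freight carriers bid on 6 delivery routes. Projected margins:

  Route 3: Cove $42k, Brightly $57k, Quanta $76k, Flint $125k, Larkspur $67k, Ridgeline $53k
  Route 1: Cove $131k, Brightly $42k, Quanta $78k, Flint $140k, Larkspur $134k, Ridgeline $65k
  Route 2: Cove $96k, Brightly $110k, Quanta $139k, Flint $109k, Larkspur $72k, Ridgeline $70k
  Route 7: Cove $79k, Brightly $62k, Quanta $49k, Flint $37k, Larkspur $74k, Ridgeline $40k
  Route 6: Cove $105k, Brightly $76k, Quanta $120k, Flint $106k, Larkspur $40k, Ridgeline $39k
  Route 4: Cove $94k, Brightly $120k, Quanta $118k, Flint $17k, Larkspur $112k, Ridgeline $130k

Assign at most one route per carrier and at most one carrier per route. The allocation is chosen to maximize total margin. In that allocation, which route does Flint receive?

Optimal: Cove→Route 7 ($79k), Brightly→Route 2 ($110k), Quanta→Route 6 ($120k), Flint→Route 3 ($125k), Larkspur→Route 1 ($134k), Ridgeline→Route 4 ($130k) — total 79+110+120+125+134+130 = $698k.
Max-entry greedy (repeatedly take the single best remaining cell) gives $645k, worse by 53.
Checked against all permutations: $698k is optimal.
Flint's own top route is Route 1 ($140k), but forcing Flint→Route 1 and reassigning the rest optimally gives only $646k — worse by 52.

Flint receives Route 3.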